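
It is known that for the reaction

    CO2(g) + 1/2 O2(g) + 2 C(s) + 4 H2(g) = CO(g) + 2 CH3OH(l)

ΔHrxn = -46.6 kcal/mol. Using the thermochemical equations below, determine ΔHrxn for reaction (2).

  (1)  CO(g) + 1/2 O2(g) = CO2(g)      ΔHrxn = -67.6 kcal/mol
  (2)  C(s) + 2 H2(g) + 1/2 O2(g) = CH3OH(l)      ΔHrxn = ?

(1) reversed: +67.6 kcal/mol
(2) × 2: contributes 2·x
-46.6 = (+67.6) + 2·x
x = (-46.6 − (+67.6)) / (2) = -57.1 kcal/mol

ΔHrxn = -57.1 kcal/mol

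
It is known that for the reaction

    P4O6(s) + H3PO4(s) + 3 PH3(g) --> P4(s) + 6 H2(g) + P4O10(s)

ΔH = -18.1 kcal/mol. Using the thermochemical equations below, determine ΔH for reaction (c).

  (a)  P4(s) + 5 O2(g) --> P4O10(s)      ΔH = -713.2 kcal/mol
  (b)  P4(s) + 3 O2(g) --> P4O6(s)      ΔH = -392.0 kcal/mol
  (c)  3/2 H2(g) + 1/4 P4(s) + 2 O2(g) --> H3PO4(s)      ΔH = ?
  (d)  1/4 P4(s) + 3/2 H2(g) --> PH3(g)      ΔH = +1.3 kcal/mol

ΔH = -307.0 kcal/mol

(a) as written (P4O10(s) already on the product side): -713.2 kcal/mol
(b) reversed (reverse to put P4O6(s) on the reactant side): +392.0 kcal/mol
(c) reversed (H3PO4(s) must end up as a reactant): contributes −x
(d) reversed and × 3 (reverse to put PH3(g) on the reactant side; ×3 to match 3 PH3(g) in the target): (-3)·(+1.3) = -3.9 kcal/mol
-18.1 = (-713.2) + (+392.0) + (-3.9) − x
x = (-18.1 − (-325.1)) / (-1) = -307.0 kcal/mol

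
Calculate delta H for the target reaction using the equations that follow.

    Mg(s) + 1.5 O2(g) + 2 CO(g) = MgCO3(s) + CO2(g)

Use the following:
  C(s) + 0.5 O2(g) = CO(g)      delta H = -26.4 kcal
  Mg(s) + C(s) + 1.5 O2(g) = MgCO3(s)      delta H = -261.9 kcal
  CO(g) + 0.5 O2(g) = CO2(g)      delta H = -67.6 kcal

delta H = -303.1 kcal

equation 1 reversed: +26.4 kcal
equation 2 as written (MgCO3(s) already on the product side): -261.9 kcal
equation 3 as written (CO2(g) already on the product side): -67.6 kcal
delta H = (-1)·(-26.4) + (1)·(-261.9) + (1)·(-67.6) = -303.1 kcal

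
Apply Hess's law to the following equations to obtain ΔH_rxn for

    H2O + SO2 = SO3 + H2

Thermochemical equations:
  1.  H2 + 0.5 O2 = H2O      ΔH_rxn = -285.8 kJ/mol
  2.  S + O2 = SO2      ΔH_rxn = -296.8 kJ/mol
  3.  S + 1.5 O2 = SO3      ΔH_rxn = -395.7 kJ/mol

ΔH_rxn = 186.9 kJ/mol

eq. 1 reversed: +285.8 kJ/mol
eq. 2 reversed: +296.8 kJ/mol
eq. 3 as written: -395.7 kJ/mol
ΔH_rxn = (-1)·(-285.8) + (-1)·(-296.8) + (1)·(-395.7) = 186.9 kJ/mol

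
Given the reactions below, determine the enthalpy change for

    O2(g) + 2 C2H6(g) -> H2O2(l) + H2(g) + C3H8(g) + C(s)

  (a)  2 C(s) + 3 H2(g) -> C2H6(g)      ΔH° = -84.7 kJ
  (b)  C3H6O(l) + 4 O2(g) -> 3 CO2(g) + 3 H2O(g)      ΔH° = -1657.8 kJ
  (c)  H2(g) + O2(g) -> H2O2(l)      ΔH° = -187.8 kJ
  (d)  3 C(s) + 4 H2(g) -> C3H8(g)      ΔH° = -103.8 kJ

(a) reversed and × 2: (-2)·(-84.7) = +169.4 kJ
(b): not needed.
(c) as written: -187.8 kJ
(d) as written: -103.8 kJ
Since enthalpy is a state function, ΔH° = (-2)·(-84.7) + (1)·(-187.8) + (1)·(-103.8) = -122.2 kJ

ΔH° = -122.2 kJ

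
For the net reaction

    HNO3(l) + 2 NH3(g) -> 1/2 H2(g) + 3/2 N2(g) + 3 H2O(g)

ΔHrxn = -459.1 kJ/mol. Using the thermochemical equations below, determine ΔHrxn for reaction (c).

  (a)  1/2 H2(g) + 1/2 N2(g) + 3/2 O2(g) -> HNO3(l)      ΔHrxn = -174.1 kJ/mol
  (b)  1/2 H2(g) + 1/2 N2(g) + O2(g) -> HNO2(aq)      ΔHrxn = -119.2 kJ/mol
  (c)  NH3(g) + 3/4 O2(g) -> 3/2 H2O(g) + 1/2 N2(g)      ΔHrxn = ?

(a) reversed (HNO3(l) must end up as a reactant): +174.1 kJ/mol
(b): not needed (HNO2(aq) appears nowhere else).
(c) × 2 (scale by 2 for the 2 NH3(g)): contributes 2·x
-459.1 = (+174.1) + 2·x
x = (-459.1 − (+174.1)) / (2) = -316.6 kJ/mol

ΔHrxn = -316.6 kJ/mol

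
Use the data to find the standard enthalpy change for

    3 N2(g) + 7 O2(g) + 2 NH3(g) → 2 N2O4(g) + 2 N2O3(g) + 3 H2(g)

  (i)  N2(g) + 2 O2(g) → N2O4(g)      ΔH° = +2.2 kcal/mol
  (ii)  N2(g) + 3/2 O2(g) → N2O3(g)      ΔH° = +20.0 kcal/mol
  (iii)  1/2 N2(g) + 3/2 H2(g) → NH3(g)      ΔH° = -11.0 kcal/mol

(i) × 2 (scale by 2 for the 2 N2O4(g)): (2)·(+2.2) = +4.4 kcal/mol
(ii) × 2 (×2 to match 2 N2O3(g) in the target): (2)·(+20.0) = +40.0 kcal/mol
(iii) reversed and × 2 (reverse to put NH3(g) on the reactant side; scale by 2 for the 2 NH3(g)): (-2)·(-11.0) = +22.0 kcal/mol
ΔH° = (+4.4) + (+40.0) + (+22.0) = 66.4 kcal/mol

ΔH° = 66.4 kcal/mol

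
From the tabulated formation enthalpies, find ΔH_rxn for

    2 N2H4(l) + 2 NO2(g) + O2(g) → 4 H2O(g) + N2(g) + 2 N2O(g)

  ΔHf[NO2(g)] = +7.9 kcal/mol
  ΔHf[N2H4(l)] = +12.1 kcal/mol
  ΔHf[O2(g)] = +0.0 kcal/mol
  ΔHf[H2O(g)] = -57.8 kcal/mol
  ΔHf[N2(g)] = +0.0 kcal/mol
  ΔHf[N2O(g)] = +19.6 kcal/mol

ΔH_rxn = -232.0 kcal/mol

ΔH°rxn = Σ nΔHf°(products) − Σ nΔHf°(reactants).
Products: 4·(-57.8) + 1·(+0.0) + 2·(+19.6) = -192.0
Reactants: 2·(+12.1) + 2·(+7.9) + 1·(+0.0) = +40.0
ΔH_rxn = (-192.0) − (+40.0) = -232.0 kcal/mol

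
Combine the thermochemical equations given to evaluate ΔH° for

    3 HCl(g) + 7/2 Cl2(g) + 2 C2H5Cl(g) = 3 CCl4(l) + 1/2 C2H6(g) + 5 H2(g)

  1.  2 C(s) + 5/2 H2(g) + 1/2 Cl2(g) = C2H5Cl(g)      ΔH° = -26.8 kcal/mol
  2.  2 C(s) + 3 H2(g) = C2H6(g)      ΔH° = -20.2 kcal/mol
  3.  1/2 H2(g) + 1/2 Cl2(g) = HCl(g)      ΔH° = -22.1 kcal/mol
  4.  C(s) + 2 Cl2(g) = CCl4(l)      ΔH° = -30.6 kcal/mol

ΔH° = 18.0 kcal/mol

eq. 1 reversed and × 2: (-2)·(-26.8) = +53.6 kcal/mol
eq. 2 × 1/2: (1/2)·(-20.2) = -10.1 kcal/mol
eq. 3 reversed and × 3: (-3)·(-22.1) = +66.3 kcal/mol
eq. 4 × 3: (3)·(-30.6) = -91.8 kcal/mol
ΔH° = (+53.6) + (-10.1) + (+66.3) + (-91.8) = 18.0 kcal/mol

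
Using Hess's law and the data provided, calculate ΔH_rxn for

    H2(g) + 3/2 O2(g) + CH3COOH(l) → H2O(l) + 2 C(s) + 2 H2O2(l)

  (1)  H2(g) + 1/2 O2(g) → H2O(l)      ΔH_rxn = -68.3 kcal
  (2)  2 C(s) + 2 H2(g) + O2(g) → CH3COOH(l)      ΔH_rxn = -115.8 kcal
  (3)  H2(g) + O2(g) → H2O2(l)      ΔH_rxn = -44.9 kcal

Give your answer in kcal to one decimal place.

ΔH_rxn = -42.3 kcal

(1) as written: -68.3 kcal
(2) reversed: +115.8 kcal
(3) × 2: (2)·(-44.9) = -89.8 kcal
ΔH_rxn = (-68.3) + (+115.8) + (-89.8) = -42.3 kcal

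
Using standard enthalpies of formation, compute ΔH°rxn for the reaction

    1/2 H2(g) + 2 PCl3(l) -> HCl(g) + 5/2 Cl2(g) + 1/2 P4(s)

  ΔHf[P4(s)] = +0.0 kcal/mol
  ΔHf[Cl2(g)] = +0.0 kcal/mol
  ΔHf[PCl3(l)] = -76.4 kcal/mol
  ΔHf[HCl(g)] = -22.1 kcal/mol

ΔH°rxn = 130.7 kcal/mol

ΔH°rxn = Σ nΔHf°(products) − Σ nΔHf°(reactants).
Products: 1·(-22.1) + 5/2·(+0.0) + 1/2·(+0.0) = -22.1
Reactants: 1/2·(+0.0) + 2·(-76.4) = -152.8
ΔH°rxn = (-22.1) − (-152.8) = 130.7 kcal/mol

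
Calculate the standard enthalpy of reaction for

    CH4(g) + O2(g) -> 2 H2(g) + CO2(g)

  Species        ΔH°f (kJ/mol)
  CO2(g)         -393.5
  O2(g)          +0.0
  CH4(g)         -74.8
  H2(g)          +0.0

ΔH_rxn = -318.7 kJ/mol

Products: 2·(+0.0) + 1·(-393.5) = -393.5
Reactants: 1·(-74.8) + 1·(+0.0) = -74.8
ΔH_rxn = (-393.5) − (-74.8) = -318.7 kJ/mol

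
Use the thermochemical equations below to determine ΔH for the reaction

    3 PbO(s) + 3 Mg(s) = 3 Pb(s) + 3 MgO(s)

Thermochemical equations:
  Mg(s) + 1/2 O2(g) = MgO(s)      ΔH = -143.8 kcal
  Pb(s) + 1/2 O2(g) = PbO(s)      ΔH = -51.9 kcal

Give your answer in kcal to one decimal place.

equation 1 × 3: (3)·(-143.8) = -431.4 kcal
equation 2 reversed and × 3: (-3)·(-51.9) = +155.7 kcal
ΔH = (-431.4) + (+155.7) = -275.7 kcal

ΔH = -275.7 kcal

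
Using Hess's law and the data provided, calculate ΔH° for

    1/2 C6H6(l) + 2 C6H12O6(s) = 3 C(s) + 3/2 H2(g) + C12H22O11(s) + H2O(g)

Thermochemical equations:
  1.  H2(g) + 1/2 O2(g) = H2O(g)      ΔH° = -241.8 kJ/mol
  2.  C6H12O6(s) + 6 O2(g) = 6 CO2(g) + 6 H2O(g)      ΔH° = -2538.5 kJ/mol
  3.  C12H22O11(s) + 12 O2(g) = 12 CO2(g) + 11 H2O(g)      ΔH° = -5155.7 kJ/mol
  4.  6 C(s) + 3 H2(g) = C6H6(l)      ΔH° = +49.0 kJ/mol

eq. 1: not needed.
eq. 2 × 2: (2)·(-2538.5) = -5077.0 kJ/mol
eq. 3 reversed: +5155.7 kJ/mol
eq. 4 reversed and × 1/2: (-1/2)·(+49.0) = -24.5 kJ/mol
Combining the equations, ΔH° = (-5077.0) + (+5155.7) + (-24.5) = 54.2 kJ/mol

ΔH° = 54.2 kJ/mol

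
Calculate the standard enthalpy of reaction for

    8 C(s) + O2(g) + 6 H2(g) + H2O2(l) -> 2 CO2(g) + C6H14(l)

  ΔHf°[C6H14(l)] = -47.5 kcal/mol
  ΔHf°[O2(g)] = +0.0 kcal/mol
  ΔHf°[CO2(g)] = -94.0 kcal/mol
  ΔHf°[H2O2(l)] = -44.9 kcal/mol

ΔH°rxn = -190.6 kcal/mol

Products: 2·(-94.0) + 1·(-47.5) = -235.5
Reactants: 8·(+0.0) + 1·(+0.0) + 6·(+0.0) + 1·(-44.9) = -44.9
ΔH°rxn = (-235.5) − (-44.9) = -190.6 kcal/mol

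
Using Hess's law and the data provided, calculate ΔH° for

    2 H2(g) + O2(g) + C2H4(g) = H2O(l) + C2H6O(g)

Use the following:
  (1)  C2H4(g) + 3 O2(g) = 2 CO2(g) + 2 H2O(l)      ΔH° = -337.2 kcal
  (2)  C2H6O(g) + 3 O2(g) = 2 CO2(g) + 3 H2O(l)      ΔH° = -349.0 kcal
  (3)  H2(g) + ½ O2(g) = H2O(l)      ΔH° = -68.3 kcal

(1) as written: -337.2 kcal
(2) reversed: +349.0 kcal
(3) × 2: (2)·(-68.3) = -136.6 kcal
Since enthalpy is a state function, ΔH° = (1)·(-337.2) + (-1)·(-349.0) + (2)·(-68.3) = -124.8 kcal

ΔH° = -124.8 kcal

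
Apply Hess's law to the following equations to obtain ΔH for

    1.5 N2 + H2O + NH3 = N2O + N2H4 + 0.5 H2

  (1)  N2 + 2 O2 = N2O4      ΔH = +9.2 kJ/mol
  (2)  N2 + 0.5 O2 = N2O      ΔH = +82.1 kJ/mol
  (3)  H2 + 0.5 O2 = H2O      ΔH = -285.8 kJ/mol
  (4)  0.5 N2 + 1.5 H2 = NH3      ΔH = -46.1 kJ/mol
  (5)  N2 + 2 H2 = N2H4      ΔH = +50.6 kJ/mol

(1): not needed.
(2) as written: +82.1 kJ/mol
(3) reversed: +285.8 kJ/mol
(4) reversed: +46.1 kJ/mol
(5) as written: +50.6 kJ/mol
By Hess's law, ΔH = (1)·(+82.1) + (-1)·(-285.8) + (-1)·(-46.1) + (1)·(+50.6) = 464.6 kJ/mol

ΔH = 464.6 kJ/mol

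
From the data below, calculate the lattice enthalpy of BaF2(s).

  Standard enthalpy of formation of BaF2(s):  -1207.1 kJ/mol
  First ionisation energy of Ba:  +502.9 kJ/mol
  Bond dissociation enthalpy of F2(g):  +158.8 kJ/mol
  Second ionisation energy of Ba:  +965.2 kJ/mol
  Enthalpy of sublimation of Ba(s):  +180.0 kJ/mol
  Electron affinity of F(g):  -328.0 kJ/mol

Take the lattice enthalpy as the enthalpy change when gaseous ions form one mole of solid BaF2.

U = -2358.0 kJ/mol

ΔHf° = 1·ΔHsub + 1·(ΣIE) + 1·D(F2) + 2·EA + U
-1207.1 = 1·(+180.0) + 1·(+1468.1) + 1·(+158.8) + 2·(-328.0) + U
U = -1207.1 − (+1150.9) = -2358.0 kJ/mol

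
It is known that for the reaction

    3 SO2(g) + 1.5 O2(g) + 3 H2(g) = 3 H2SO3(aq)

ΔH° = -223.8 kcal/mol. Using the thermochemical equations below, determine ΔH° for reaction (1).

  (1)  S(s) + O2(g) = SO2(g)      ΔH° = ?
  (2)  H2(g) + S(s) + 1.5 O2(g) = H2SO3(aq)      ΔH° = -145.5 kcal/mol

(1) reversed and × 3: contributes −3·x
(2) × 3: (3)·(-145.5) = -436.5 kcal/mol
-223.8 = (-436.5) − 3·x
x = (-223.8 − (-436.5)) / (-3) = -70.9 kcal/mol

ΔH° = -70.9 kcal/mol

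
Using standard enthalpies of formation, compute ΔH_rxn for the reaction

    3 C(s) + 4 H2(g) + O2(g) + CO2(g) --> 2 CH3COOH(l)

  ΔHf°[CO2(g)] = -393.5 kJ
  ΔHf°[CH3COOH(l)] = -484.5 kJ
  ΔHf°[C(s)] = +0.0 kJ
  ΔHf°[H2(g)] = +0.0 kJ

Products: 2·(-484.5) = -969.0
Reactants: 3·(+0.0) + 4·(+0.0) + 1·(+0.0) + 1·(-393.5) = -393.5
ΔH_rxn = (-969.0) − (-393.5) = -575.5 kJ

ΔH_rxn = -575.5 kJ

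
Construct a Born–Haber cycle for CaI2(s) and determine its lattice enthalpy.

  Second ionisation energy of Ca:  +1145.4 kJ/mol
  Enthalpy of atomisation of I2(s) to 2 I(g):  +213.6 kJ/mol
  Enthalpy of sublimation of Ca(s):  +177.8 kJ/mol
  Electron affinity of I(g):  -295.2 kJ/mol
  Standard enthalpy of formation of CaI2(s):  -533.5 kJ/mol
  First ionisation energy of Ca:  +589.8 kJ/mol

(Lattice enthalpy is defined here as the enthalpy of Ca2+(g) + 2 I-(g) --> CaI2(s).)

U = -2069.7 kJ/mol

ΔHf° = 1·ΔHsub + 1·(ΣIE) + 1·D(I2) + 2·EA + U
-533.5 = 1·(+177.8) + 1·(+1735.2) + 1·(+213.6) + 2·(-295.2) + U
U = -533.5 − (+1536.2) = -2069.7 kJ/mol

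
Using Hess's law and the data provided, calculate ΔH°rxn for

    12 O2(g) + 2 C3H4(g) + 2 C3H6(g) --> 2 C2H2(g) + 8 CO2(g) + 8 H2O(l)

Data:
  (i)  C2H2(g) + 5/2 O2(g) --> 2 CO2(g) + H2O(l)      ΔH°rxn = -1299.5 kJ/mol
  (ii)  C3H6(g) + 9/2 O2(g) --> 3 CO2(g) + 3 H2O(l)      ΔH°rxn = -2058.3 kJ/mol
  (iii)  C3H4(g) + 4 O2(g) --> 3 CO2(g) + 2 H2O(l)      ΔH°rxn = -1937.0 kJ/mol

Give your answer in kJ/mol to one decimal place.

(i) reversed and × 2: (-2)·(-1299.5) = +2599.0 kJ/mol
(ii) × 2: (2)·(-2058.3) = -4116.6 kJ/mol
(iii) × 2: (2)·(-1937.0) = -3874.0 kJ/mol
Summing the manipulated equations, ΔH°rxn = (-2)·(-1299.5) + (2)·(-2058.3) + (2)·(-1937.0) = -5391.6 kJ/mol

ΔH°rxn = -5391.6 kJ/mol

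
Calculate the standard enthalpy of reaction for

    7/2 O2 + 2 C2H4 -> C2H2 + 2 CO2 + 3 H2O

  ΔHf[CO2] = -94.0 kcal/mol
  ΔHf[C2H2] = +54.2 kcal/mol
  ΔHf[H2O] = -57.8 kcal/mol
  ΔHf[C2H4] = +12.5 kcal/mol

ΔHrxn = -332.2 kcal/mol

Products: 1·(+54.2) + 2·(-94.0) + 3·(-57.8) = -307.2
Reactants: 7/2·(+0.0) + 2·(+12.5) = +25.0
ΔHrxn = (-307.2) − (+25.0) = -332.2 kcal/mol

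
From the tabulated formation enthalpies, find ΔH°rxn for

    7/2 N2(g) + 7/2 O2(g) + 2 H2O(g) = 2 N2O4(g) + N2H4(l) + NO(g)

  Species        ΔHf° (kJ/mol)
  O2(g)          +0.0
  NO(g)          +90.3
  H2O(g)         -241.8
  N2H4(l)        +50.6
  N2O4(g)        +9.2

ΔH°rxn = 642.9 kJ/mol

Products: 2·(+9.2) + 1·(+50.6) + 1·(+90.3) = +159.3
Reactants: 7/2·(+0.0) + 7/2·(+0.0) + 2·(-241.8) = -483.6
ΔH°rxn = (+159.3) − (-483.6) = 642.9 kJ/mol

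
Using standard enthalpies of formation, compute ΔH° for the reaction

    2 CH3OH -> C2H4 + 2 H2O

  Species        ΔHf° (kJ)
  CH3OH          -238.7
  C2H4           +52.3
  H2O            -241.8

ΔH° = 46.1 kJ

ΔH°rxn = Σ nΔHf°(products) − Σ nΔHf°(reactants).
Products: 1·(+52.3) + 2·(-241.8) = -431.3
Reactants: 2·(-238.7) = -477.4
ΔH° = (-431.3) − (-477.4) = 46.1 kJ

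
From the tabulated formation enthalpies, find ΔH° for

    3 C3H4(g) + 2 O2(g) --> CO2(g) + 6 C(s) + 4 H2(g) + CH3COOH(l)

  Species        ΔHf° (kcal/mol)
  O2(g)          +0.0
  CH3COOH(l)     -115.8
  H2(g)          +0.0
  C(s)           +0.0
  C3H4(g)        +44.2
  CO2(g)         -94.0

ΔH° = -342.4 kcal/mol

Products: 1·(-94.0) + 6·(+0.0) + 4·(+0.0) + 1·(-115.8) = -209.8
Reactants: 3·(+44.2) + 2·(+0.0) = +132.6
ΔH° = (-209.8) − (+132.6) = -342.4 kcal/mol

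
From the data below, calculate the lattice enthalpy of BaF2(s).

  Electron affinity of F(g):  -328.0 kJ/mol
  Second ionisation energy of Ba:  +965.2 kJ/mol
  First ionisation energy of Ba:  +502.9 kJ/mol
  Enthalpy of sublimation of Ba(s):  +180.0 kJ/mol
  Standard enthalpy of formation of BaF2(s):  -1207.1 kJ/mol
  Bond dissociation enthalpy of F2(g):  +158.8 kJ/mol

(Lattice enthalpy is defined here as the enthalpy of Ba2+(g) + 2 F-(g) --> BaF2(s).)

ΔHf° = 1·ΔHsub + 1·(ΣIE) + 1·D(F2) + 2·EA + U
-1207.1 = 1·(+180.0) + 1·(+1468.1) + 1·(+158.8) + 2·(-328.0) + U
U = -1207.1 − (+1150.9) = -2358.0 kJ/mol

U = -2358.0 kJ/mol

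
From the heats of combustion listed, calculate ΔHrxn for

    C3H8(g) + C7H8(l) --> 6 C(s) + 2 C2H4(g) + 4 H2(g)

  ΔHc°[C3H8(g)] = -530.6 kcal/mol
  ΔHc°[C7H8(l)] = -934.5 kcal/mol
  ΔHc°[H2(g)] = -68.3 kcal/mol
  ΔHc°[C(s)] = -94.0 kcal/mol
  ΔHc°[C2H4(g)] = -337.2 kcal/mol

ΔHrxn = 46.5 kcal/mol

Using ΔH = Σ nΔHc°(reactants) − Σ nΔHc°(products):
= [1·(-530.6) + 1·(-934.5)] − [6·(-94.0) + 2·(-337.2) + 4·(-68.3)]
= 46.5 kcal/mol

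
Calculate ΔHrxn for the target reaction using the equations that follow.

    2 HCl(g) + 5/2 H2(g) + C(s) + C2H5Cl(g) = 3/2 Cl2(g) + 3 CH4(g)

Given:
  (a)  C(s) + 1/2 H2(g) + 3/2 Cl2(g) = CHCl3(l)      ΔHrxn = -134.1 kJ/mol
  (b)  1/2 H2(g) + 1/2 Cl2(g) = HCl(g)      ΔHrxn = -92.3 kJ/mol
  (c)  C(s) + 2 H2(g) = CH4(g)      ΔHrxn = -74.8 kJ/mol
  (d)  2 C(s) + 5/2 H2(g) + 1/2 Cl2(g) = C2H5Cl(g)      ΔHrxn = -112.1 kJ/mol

ΔHrxn = 72.3 kJ/mol

(a): not needed.
(b) reversed and × 2: (-2)·(-92.3) = +184.6 kJ/mol
(c) × 3: (3)·(-74.8) = -224.4 kJ/mol
(d) reversed: +112.1 kJ/mol
Summing the manipulated equations, ΔHrxn = (+184.6) + (-224.4) + (+112.1) = 72.3 kJ/mol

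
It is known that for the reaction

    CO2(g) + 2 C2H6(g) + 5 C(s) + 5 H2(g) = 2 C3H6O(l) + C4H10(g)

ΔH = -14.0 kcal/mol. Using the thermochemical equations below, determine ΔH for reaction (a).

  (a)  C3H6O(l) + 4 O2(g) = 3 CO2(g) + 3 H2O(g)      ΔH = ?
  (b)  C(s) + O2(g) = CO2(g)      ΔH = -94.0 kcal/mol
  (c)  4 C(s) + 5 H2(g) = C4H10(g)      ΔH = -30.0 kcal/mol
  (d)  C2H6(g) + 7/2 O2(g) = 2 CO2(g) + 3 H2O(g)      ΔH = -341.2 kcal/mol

ΔH = -396.2 kcal/mol

(a) reversed and × 2: contributes −2·x
(b) as written: -94.0 kcal/mol
(c) as written: -30.0 kcal/mol
(d) × 2: (2)·(-341.2) = -682.4 kcal/mol
-14.0 = (-94.0) + (-30.0) + (-682.4) − 2·x
x = (-14.0 − (-806.4)) / (-2) = -396.2 kcal/mol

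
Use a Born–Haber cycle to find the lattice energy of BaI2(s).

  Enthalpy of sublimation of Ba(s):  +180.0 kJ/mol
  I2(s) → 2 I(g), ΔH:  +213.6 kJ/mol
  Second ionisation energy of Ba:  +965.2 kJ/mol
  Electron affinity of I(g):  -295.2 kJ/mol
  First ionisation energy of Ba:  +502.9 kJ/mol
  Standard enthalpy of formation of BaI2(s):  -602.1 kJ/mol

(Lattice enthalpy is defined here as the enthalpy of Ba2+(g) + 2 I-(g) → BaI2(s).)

U = -1873.4 kJ/mol

ΔHf° = 1·ΔHsub + 1·(ΣIE) + 1·D(I2) + 2·EA + U
-602.1 = 1·(+180.0) + 1·(+1468.1) + 1·(+213.6) + 2·(-295.2) + U
U = -602.1 − (+1271.3) = -1873.4 kJ/mol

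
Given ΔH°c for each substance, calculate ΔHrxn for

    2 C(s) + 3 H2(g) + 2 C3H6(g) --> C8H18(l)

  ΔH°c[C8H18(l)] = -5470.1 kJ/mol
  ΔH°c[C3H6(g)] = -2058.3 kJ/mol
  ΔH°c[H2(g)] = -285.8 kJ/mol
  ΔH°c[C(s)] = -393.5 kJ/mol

With combustion enthalpies, reactants minus products:
= [2·(-393.5) + 3·(-285.8) + 2·(-2058.3)] − [1·(-5470.1)]
= -290.9 kJ/mol

ΔHrxn = -290.9 kJ/mol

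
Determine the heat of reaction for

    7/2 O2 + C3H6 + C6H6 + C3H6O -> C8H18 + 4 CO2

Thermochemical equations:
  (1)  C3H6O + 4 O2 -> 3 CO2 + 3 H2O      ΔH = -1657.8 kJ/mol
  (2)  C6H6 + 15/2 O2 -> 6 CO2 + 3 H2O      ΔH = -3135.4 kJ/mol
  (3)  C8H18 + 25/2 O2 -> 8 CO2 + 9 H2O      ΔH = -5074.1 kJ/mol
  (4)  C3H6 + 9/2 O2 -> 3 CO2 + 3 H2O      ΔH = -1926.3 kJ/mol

ΔH = -1645.4 kJ/mol

(1) as written: -1657.8 kJ/mol
(2) as written: -3135.4 kJ/mol
(3) reversed: +5074.1 kJ/mol
(4) as written: -1926.3 kJ/mol
ΔH = (1)·(-1657.8) + (1)·(-3135.4) + (-1)·(-5074.1) + (1)·(-1926.3) = -1645.4 kJ/mol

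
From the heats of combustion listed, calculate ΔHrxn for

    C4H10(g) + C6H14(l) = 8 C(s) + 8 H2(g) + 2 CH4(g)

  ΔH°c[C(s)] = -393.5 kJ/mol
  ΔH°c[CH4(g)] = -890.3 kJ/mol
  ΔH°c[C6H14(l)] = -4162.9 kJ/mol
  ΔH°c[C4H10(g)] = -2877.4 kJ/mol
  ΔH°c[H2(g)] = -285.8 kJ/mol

ΔHrxn = 174.7 kJ/mol

Using ΔH = Σ nΔHc°(reactants) − Σ nΔHc°(products):
= [1·(-2877.4) + 1·(-4162.9)] − [8·(-393.5) + 8·(-285.8) + 2·(-890.3)]
= 174.7 kJ/mol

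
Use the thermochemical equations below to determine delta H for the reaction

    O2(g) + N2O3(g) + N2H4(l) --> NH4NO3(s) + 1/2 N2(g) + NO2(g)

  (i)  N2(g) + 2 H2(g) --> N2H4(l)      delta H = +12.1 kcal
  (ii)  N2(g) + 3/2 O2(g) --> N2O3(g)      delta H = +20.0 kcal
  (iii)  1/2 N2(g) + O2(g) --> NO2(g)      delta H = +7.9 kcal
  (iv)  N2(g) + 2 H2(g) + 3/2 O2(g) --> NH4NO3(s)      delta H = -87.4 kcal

delta H = -111.6 kcal

(i) reversed (N2H4(l) must end up as a reactant): -12.1 kcal
(ii) reversed (N2O3(g) must end up as a reactant): -20.0 kcal
(iii) as written (NO2(g) already on the product side): +7.9 kcal
(iv) as written (NH4NO3(s) already on the product side): -87.4 kcal
Combining the equations, delta H = (-1)·(+12.1) + (-1)·(+20.0) + (1)·(+7.9) + (1)·(-87.4) = -111.6 kcal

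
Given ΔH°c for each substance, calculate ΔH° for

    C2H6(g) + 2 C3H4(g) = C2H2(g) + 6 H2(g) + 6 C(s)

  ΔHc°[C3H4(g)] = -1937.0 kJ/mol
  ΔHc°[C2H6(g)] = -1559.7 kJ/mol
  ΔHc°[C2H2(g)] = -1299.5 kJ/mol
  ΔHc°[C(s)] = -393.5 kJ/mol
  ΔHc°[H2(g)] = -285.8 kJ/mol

ΔH° = -58.4 kJ/mol

Using ΔH = Σ nΔHc°(reactants) − Σ nΔHc°(products):
= [1·(-1559.7) + 2·(-1937.0)] − [1·(-1299.5) + 6·(-285.8) + 6·(-393.5)]
= -58.4 kJ/mol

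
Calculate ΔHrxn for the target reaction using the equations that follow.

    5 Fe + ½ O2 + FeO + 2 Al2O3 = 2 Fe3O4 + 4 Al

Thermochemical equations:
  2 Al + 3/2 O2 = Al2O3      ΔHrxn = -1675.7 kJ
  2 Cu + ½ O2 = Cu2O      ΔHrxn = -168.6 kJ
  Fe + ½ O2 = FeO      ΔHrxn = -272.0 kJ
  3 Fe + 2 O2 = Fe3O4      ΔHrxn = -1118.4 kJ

ΔHrxn = 1386.6 kJ

equation 1 reversed and × 2: (-2)·(-1675.7) = +3351.4 kJ
equation 2: not needed.
equation 3 reversed: +272.0 kJ
equation 4 × 2: (2)·(-1118.4) = -2236.8 kJ
Combining the equations, ΔHrxn = (+3351.4) + (+272.0) + (-2236.8) = 1386.6 kJ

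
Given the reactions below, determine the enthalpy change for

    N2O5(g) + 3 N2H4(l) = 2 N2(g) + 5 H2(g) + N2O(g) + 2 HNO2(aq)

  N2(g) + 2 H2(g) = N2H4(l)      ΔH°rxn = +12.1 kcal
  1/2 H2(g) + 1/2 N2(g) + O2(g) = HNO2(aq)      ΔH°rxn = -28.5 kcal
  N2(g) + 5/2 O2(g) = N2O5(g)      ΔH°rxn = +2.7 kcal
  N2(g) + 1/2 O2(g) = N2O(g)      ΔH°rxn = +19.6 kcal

equation 1 reversed and × 3 (N2H4(l) must end up as a reactant; ×3 to match 3 N2H4(l) in the target): (-3)·(+12.1) = -36.3 kcal
equation 2 × 2 (×2 to match 2 HNO2(aq) in the target): (2)·(-28.5) = -57.0 kcal
equation 3 reversed (reverse to put N2O5(g) on the reactant side): -2.7 kcal
equation 4 as written (N2O(g) already on the product side): +19.6 kcal
ΔH°rxn = (-3)·(+12.1) + (2)·(-28.5) + (-1)·(+2.7) + (1)·(+19.6) = -76.4 kcal

ΔH°rxn = -76.4 kcal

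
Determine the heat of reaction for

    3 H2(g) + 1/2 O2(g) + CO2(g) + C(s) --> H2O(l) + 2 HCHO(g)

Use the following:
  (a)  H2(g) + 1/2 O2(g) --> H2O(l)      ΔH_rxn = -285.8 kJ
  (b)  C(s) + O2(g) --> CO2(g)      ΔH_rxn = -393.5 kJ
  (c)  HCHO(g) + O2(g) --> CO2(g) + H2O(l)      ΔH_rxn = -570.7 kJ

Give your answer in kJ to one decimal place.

ΔH_rxn = -109.5 kJ

(a) × 3 (×3 to match 3 H2(g) in the target): (3)·(-285.8) = -857.4 kJ
(b) as written (C(s) already on the reactant side): -393.5 kJ
(c) reversed and × 2 (reverse to put HCHO(g) on the product side; ×2 to match 2 HCHO(g) in the target): (-2)·(-570.7) = +1141.4 kJ
Summing the manipulated equations, ΔH_rxn = (-857.4) + (-393.5) + (+1141.4) = -109.5 kJ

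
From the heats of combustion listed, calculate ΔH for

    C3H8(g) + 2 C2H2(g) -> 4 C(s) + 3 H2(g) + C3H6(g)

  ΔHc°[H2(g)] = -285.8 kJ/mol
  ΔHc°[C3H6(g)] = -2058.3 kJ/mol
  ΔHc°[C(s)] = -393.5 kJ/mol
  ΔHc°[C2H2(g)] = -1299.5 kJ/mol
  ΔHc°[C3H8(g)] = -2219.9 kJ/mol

ΔH = -329.2 kJ/mol

With combustion enthalpies, reactants minus products:
= [1·(-2219.9) + 2·(-1299.5)] − [4·(-393.5) + 3·(-285.8) + 1·(-2058.3)]
= -329.2 kJ/mol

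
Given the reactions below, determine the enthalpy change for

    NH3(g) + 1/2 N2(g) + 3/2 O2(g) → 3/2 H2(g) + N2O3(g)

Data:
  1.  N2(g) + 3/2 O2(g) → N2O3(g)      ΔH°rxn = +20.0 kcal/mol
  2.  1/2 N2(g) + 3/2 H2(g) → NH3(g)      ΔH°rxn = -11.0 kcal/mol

eq. 1 as written: +20.0 kcal/mol
eq. 2 reversed: +11.0 kcal/mol
ΔH°rxn = (1)·(+20.0) + (-1)·(-11.0) = 31.0 kcal/mol

ΔH°rxn = 31.0 kcal/mol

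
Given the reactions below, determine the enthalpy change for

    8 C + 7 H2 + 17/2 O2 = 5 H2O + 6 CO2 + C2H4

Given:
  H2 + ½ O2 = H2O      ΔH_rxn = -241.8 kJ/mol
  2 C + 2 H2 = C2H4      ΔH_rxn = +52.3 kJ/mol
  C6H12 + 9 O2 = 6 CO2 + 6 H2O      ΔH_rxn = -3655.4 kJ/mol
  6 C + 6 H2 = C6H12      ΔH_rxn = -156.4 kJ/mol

ΔH_rxn = -3517.7 kJ/mol

equation 1 reversed: +241.8 kJ/mol
equation 2 as written (C2H4 already on the product side): +52.3 kJ/mol
equation 3 as written (CO2 already on the product side): -3655.4 kJ/mol
equation 4 as written: -156.4 kJ/mol
ΔH_rxn = (-1)·(-241.8) + (1)·(+52.3) + (1)·(-3655.4) + (1)·(-156.4) = -3517.7 kJ/mol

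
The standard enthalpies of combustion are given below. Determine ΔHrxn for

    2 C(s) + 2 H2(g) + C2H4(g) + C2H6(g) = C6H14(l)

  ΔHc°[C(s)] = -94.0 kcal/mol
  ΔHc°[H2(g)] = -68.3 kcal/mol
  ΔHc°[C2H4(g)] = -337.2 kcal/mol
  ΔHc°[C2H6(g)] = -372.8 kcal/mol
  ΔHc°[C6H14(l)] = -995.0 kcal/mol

With combustion enthalpies, reactants minus products:
= [2·(-94.0) + 2·(-68.3) + 1·(-337.2) + 1·(-372.8)] − [1·(-995.0)]
= -39.6 kcal/mol

ΔHrxn = -39.6 kcal/mol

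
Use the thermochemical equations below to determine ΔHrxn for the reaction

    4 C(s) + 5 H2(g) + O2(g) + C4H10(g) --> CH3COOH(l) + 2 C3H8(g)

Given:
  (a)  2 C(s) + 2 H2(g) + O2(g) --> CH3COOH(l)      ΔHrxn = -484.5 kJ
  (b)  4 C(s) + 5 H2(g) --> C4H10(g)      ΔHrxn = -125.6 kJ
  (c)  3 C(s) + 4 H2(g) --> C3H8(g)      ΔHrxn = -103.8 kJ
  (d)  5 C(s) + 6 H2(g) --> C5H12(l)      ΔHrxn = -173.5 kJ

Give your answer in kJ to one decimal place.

(a) as written: -484.5 kJ
(b) reversed: +125.6 kJ
(c) × 2: (2)·(-103.8) = -207.6 kJ
(d): not needed.
Combining the equations, ΔHrxn = (-484.5) + (+125.6) + (-207.6) = -566.5 kJ

ΔHrxn = -566.5 kJ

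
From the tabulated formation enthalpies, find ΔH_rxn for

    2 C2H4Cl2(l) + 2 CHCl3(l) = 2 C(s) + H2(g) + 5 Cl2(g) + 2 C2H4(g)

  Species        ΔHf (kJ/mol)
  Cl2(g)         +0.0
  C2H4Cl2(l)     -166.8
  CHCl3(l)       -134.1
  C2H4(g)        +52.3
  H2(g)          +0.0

ΔH°rxn = Σ nΔHf°(products) − Σ nΔHf°(reactants).
Products: 2·(+0.0) + 1·(+0.0) + 5·(+0.0) + 2·(+52.3) = +104.6
Reactants: 2·(-166.8) + 2·(-134.1) = -601.8
ΔH_rxn = (+104.6) − (-601.8) = 706.4 kJ/mol

ΔH_rxn = 706.4 kJ/mol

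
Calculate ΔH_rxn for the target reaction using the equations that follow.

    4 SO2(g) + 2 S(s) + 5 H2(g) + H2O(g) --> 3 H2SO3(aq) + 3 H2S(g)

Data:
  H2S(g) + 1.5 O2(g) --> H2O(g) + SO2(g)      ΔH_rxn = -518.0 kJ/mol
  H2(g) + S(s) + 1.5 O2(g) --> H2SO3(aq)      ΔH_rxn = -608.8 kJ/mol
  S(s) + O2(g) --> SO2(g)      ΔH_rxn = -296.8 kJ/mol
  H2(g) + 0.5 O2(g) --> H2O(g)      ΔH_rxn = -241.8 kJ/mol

ΔH_rxn = -459.2 kJ/mol

equation 1 reversed and × 3 (reverse to put H2S(g) on the product side; scale by 3 for the 3 H2S(g)): (-3)·(-518.0) = +1554.0 kJ/mol
equation 2 × 3 (×3 to match 3 H2SO3(aq) in the target): (3)·(-608.8) = -1826.4 kJ/mol
equation 3 reversed: +296.8 kJ/mol
equation 4 × 2: (2)·(-241.8) = -483.6 kJ/mol
ΔH_rxn = (+1554.0) + (-1826.4) + (+296.8) + (-483.6) = -459.2 kJ/mol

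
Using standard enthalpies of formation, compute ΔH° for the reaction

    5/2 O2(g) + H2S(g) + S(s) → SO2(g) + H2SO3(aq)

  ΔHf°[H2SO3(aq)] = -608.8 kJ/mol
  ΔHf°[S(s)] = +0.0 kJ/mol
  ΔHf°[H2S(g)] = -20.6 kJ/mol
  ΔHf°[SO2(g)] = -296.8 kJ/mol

Products: 1·(-296.8) + 1·(-608.8) = -905.6
Reactants: 5/2·(+0.0) + 1·(-20.6) + 1·(+0.0) = -20.6
ΔH° = (-905.6) − (-20.6) = -885.0 kJ/mol

ΔH° = -885.0 kJ/mol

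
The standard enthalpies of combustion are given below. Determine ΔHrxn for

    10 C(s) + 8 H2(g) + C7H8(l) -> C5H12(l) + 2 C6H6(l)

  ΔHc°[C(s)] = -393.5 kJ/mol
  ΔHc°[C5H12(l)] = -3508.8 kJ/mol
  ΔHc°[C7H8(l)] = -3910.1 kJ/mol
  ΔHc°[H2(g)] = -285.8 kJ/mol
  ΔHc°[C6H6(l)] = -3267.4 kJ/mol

ΔHrxn = -87.9 kJ/mol

With combustion enthalpies, reactants minus products:
= [10·(-393.5) + 8·(-285.8) + 1·(-3910.1)] − [1·(-3508.8) + 2·(-3267.4)]
= -87.9 kJ/mol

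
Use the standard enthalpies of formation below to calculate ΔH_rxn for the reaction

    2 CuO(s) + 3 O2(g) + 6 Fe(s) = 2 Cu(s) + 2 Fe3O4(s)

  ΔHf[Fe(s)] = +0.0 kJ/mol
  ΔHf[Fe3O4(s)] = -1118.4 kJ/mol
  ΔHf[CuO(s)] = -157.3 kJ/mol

ΔH_rxn = -1922.2 kJ/mol

Products: 2·(+0.0) + 2·(-1118.4) = -2236.8
Reactants: 2·(-157.3) + 3·(+0.0) + 6·(+0.0) = -314.6
ΔH_rxn = (-2236.8) − (-314.6) = -1922.2 kJ/mol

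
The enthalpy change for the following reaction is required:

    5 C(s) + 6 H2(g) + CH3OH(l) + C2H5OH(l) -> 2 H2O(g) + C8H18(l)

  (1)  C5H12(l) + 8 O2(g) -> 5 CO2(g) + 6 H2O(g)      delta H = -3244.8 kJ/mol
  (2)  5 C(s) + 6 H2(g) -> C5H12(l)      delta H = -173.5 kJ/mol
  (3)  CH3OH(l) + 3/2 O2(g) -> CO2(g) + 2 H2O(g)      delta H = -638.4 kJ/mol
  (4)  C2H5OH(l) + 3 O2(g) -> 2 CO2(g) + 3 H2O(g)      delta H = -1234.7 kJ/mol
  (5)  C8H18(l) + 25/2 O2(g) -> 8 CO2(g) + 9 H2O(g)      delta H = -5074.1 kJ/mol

delta H = -217.3 kJ/mol

(1) as written: -3244.8 kJ/mol
(2) as written (C(s) already on the reactant side): -173.5 kJ/mol
(3) as written (CH3OH(l) already on the reactant side): -638.4 kJ/mol
(4) as written (C2H5OH(l) already on the reactant side): -1234.7 kJ/mol
(5) reversed (reverse to put C8H18(l) on the product side): +5074.1 kJ/mol
Combining the equations, delta H = (-3244.8) + (-173.5) + (-638.4) + (-1234.7) + (+5074.1) = -217.3 kJ/mol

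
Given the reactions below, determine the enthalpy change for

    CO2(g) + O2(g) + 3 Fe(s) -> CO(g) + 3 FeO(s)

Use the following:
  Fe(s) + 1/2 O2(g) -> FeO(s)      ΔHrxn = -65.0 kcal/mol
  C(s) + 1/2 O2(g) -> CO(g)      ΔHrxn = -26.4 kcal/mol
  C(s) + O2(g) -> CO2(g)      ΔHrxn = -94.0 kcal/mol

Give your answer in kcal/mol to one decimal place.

equation 1 × 3: (3)·(-65.0) = -195.0 kcal/mol
equation 2 as written: -26.4 kcal/mol
equation 3 reversed: +94.0 kcal/mol
Summing the manipulated equations, ΔHrxn = (3)·(-65.0) + (1)·(-26.4) + (-1)·(-94.0) = -127.4 kcal/mol

ΔHrxn = -127.4 kcal/mol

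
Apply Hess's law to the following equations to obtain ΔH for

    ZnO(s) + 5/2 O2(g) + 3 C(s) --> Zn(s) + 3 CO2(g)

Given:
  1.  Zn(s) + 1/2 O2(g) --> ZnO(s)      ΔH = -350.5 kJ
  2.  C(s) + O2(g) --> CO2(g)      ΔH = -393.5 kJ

ΔH = -830.0 kJ

eq. 1 reversed: +350.5 kJ
eq. 2 × 3: (3)·(-393.5) = -1180.5 kJ
ΔH = (+350.5) + (-1180.5) = -830.0 kJ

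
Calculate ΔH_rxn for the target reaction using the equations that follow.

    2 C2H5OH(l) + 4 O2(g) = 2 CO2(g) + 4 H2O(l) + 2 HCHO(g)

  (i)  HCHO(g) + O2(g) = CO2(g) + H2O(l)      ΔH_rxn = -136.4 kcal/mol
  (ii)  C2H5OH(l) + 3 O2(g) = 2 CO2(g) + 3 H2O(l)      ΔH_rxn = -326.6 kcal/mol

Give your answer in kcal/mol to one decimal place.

(i) reversed and × 2 (reverse to put HCHO(g) on the product side; scale by 2 for the 2 HCHO(g)): (-2)·(-136.4) = +272.8 kcal/mol
(ii) × 2 (×2 to match 2 C2H5OH(l) in the target): (2)·(-326.6) = -653.2 kcal/mol
Summing the manipulated equations, ΔH_rxn = (-2)·(-136.4) + (2)·(-326.6) = -380.4 kcal/mol

ΔH_rxn = -380.4 kcal/mol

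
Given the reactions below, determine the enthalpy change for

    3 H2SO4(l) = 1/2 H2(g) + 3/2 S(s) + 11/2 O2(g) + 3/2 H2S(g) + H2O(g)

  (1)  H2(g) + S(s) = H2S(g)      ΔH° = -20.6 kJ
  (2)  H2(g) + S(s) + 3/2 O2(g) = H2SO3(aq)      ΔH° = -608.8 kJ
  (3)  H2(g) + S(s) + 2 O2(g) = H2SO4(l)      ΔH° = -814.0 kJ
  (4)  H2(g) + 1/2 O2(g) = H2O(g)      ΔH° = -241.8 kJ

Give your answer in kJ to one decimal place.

ΔH° = 2169.3 kJ

(1) × 3/2: (3/2)·(-20.6) = -30.9 kJ
(2): not needed.
(3) reversed and × 3: (-3)·(-814.0) = +2442.0 kJ
(4) as written: -241.8 kJ
Combining the equations, ΔH° = (-30.9) + (+2442.0) + (-241.8) = 2169.3 kJ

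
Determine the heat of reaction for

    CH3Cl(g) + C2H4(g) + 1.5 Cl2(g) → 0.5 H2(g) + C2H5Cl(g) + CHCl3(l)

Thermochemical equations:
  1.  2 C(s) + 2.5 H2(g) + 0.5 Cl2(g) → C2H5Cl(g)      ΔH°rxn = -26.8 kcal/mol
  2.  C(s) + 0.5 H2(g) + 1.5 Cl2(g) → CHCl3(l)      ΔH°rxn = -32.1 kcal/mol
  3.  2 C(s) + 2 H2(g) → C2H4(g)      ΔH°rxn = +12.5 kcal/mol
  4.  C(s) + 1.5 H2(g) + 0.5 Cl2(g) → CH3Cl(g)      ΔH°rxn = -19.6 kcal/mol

eq. 1 as written: -26.8 kcal/mol
eq. 2 as written: -32.1 kcal/mol
eq. 3 reversed: -12.5 kcal/mol
eq. 4 reversed: +19.6 kcal/mol
ΔH°rxn = (1)·(-26.8) + (1)·(-32.1) + (-1)·(+12.5) + (-1)·(-19.6) = -51.8 kcal/mol

ΔH°rxn = -51.8 kcal/mol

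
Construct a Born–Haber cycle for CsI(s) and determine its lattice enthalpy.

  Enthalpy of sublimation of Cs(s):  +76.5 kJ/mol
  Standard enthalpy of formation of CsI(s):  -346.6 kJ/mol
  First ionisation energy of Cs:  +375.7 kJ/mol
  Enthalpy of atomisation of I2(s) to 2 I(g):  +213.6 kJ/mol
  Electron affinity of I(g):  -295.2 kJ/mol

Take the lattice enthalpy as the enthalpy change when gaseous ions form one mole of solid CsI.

ΔHf° = 1·ΔHsub + 1·(ΣIE) + 1/2·D(I2) + 1·EA + U
-346.6 = 1·(+76.5) + 1·(+375.7) + 1/2·(+213.6) + 1·(-295.2) + U
U = -346.6 − (+263.8) = -610.4 kJ/mol

U = -610.4 kJ/mol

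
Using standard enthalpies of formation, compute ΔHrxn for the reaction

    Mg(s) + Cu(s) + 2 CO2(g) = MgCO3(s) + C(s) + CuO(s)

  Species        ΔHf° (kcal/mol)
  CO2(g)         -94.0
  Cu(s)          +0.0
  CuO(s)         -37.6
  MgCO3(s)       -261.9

ΔH°rxn = Σ nΔHf°(products) − Σ nΔHf°(reactants).
Products: 1·(-261.9) + 1·(+0.0) + 1·(-37.6) = -299.5
Reactants: 1·(+0.0) + 1·(+0.0) + 2·(-94.0) = -188.0
ΔHrxn = (-299.5) − (-188.0) = -111.5 kcal/mol

ΔHrxn = -111.5 kcal/mol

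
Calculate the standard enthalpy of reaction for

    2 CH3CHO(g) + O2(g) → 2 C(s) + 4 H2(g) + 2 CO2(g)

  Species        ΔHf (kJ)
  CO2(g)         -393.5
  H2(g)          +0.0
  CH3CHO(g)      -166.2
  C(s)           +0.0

Products: 2·(+0.0) + 4·(+0.0) + 2·(-393.5) = -787.0
Reactants: 2·(-166.2) + 1·(+0.0) = -332.4
ΔH°rxn = (-787.0) − (-332.4) = -454.6 kJ

ΔH°rxn = -454.6 kJ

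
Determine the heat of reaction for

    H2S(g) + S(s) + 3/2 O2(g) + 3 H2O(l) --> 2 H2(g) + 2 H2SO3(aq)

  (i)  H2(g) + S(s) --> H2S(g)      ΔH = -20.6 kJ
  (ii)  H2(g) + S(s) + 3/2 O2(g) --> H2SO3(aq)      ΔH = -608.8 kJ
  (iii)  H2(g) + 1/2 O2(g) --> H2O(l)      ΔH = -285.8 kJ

ΔH = -339.6 kJ

(i) reversed (reverse to put H2S(g) on the reactant side): +20.6 kJ
(ii) × 2 (scale by 2 for the 2 H2SO3(aq)): (2)·(-608.8) = -1217.6 kJ
(iii) reversed and × 3 (H2O(l) must end up as a reactant; ×3 to match 3 H2O(l) in the target): (-3)·(-285.8) = +857.4 kJ
ΔH = (-1)·(-20.6) + (2)·(-608.8) + (-3)·(-285.8) = -339.6 kJ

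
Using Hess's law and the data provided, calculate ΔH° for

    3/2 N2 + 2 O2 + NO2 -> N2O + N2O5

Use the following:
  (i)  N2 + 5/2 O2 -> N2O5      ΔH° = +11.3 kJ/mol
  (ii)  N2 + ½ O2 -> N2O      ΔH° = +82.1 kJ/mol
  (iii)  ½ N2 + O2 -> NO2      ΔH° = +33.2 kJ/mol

(i) as written: +11.3 kJ/mol
(ii) as written: +82.1 kJ/mol
(iii) reversed: -33.2 kJ/mol
Summing the manipulated equations, ΔH° = (+11.3) + (+82.1) + (-33.2) = 60.2 kJ/mol

ΔH° = 60.2 kJ/mol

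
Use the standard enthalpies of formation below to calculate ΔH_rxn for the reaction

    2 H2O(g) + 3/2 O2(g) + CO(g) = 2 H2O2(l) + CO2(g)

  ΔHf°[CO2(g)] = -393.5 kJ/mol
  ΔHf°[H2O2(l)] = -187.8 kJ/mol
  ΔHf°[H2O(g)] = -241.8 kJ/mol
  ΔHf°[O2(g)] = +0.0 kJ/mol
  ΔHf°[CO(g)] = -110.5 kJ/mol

Products: 2·(-187.8) + 1·(-393.5) = -769.1
Reactants: 2·(-241.8) + 3/2·(+0.0) + 1·(-110.5) = -594.1
ΔH_rxn = (-769.1) − (-594.1) = -175.0 kJ/mol

ΔH_rxn = -175.0 kJ/mol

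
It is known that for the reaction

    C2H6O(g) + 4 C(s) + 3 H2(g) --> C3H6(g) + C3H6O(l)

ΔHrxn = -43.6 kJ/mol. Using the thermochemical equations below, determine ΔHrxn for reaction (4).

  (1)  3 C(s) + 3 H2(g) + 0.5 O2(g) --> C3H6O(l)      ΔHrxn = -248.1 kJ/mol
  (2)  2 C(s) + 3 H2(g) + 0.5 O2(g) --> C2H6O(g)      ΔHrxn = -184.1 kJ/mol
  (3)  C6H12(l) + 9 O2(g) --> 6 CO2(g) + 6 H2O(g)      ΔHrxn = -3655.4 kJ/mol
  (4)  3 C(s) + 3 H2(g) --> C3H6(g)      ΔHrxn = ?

(1) as written (C3H6O(l) already on the product side): -248.1 kJ/mol
(2) reversed (C2H6O(g) must end up as a reactant): +184.1 kJ/mol
(3): not needed (C6H12(l) appears nowhere else).
(4) as written (C3H6(g) already on the product side): contributes x
-43.6 = (-248.1) + (+184.1) + x
x = (-43.6 − (-64.0)) / (1) = 20.4 kJ/mol

ΔHrxn = 20.4 kJ/mol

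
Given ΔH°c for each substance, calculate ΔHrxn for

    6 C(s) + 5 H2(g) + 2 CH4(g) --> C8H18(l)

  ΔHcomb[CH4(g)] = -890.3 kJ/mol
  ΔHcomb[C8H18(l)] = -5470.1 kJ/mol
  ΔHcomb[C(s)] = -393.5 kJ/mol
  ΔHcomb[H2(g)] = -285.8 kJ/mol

Using ΔH = Σ nΔHc°(reactants) − Σ nΔHc°(products):
= [6·(-393.5) + 5·(-285.8) + 2·(-890.3)] − [1·(-5470.1)]
= -100.5 kJ/mol

ΔHrxn = -100.5 kJ/mol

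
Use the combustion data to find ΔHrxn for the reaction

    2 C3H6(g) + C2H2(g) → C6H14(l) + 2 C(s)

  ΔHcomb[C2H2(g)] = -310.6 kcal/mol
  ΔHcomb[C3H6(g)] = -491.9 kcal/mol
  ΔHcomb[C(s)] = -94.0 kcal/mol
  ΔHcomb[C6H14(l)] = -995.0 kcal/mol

ΔHrxn = -111.4 kcal/mol

With combustion enthalpies, reactants minus products:
= [2·(-491.9) + 1·(-310.6)] − [1·(-995.0) + 2·(-94.0)]
= -111.4 kcal/mol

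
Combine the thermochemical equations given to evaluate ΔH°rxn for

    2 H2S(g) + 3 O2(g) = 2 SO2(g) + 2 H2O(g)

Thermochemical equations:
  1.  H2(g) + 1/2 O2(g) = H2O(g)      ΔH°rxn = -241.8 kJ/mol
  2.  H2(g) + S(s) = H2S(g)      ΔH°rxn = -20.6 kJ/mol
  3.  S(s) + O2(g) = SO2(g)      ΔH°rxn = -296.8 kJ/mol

ΔH°rxn = -1036.0 kJ/mol

eq. 1 × 2 (scale by 2 for the 2 H2O(g)): (2)·(-241.8) = -483.6 kJ/mol
eq. 2 reversed and × 2 (reverse to put H2S(g) on the reactant side; scale by 2 for the 2 H2S(g)): (-2)·(-20.6) = +41.2 kJ/mol
eq. 3 × 2 (scale by 2 for the 2 SO2(g)): (2)·(-296.8) = -593.6 kJ/mol
ΔH°rxn = (-483.6) + (+41.2) + (-593.6) = -1036.0 kJ/mol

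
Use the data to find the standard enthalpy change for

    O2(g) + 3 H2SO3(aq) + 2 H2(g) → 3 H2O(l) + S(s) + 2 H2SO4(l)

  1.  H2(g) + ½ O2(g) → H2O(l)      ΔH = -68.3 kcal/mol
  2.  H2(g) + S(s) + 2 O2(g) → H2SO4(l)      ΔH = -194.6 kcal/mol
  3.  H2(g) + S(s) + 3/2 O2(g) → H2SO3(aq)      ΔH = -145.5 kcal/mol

eq. 1 × 3: (3)·(-68.3) = -204.9 kcal/mol
eq. 2 × 2: (2)·(-194.6) = -389.2 kcal/mol
eq. 3 reversed and × 3: (-3)·(-145.5) = +436.5 kcal/mol
ΔH = (-204.9) + (-389.2) + (+436.5) = -157.6 kcal/mol

ΔH = -157.6 kcal/mol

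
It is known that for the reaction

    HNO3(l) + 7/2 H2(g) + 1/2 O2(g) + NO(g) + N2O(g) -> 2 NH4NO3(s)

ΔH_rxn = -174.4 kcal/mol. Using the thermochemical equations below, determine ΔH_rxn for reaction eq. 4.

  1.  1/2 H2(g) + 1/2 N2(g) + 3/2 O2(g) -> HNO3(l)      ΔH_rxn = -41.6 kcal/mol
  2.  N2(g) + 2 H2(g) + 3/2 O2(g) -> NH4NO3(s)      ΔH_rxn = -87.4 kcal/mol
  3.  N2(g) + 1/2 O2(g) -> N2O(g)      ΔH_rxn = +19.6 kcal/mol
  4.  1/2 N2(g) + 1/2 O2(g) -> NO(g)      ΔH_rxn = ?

eq. 1 reversed: +41.6 kcal/mol
eq. 2 × 2: (2)·(-87.4) = -174.8 kcal/mol
eq. 3 reversed: -19.6 kcal/mol
eq. 4 reversed: contributes −x
-174.4 = (+41.6) + (-174.8) + (-19.6) − x
x = (-174.4 − (-152.8)) / (-1) = 21.6 kcal/mol

ΔH_rxn = 21.6 kcal/mol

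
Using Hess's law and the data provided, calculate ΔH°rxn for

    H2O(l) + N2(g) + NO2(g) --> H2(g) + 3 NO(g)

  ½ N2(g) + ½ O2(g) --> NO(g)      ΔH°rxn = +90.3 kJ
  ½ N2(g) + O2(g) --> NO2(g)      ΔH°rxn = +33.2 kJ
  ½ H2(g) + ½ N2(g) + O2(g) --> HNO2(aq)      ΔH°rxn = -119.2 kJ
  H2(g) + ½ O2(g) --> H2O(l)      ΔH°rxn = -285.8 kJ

equation 1 × 3 (×3 to match 3 NO(g) in the target): (3)·(+90.3) = +270.9 kJ
equation 2 reversed (reverse to put NO2(g) on the reactant side): -33.2 kJ
equation 3: not needed (HNO2(aq) appears nowhere else).
equation 4 reversed (reverse to put H2O(l) on the reactant side): +285.8 kJ
Summing the manipulated equations, ΔH°rxn = (3)·(+90.3) + (-1)·(+33.2) + (-1)·(-285.8) = 523.5 kJ

ΔH°rxn = 523.5 kJ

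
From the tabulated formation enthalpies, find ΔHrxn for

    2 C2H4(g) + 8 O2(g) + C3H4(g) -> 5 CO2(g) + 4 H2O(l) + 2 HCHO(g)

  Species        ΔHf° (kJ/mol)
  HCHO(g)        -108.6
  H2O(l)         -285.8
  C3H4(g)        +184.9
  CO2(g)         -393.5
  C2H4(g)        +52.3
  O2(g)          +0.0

Products: 5·(-393.5) + 4·(-285.8) + 2·(-108.6) = -3327.9
Reactants: 2·(+52.3) + 8·(+0.0) + 1·(+184.9) = +289.5
ΔHrxn = (-3327.9) − (+289.5) = -3617.4 kJ/mol

ΔHrxn = -3617.4 kJ/mol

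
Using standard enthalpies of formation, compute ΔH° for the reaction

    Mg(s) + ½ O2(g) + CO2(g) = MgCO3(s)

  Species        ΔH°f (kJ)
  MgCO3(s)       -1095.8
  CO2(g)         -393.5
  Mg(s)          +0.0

ΔH° = -702.3 kJ

Products: 1·(-1095.8) = -1095.8
Reactants: 1·(+0.0) + 1/2·(+0.0) + 1·(-393.5) = -393.5
ΔH° = (-1095.8) − (-393.5) = -702.3 kJ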